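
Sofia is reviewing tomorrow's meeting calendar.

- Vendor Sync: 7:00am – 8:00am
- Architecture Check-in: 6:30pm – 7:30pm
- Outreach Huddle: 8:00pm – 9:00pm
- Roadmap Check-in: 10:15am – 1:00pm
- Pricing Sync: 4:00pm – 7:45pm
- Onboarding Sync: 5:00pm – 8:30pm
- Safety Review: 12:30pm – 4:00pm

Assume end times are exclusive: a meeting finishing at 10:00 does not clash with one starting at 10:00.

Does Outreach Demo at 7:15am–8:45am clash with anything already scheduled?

Vendor Sync: starts 7:00am before Outreach Demo ends 8:45am, and ends 8:00am after Outreach Demo starts 7:15am → overlap.
Roadmap Check-in: starts 10:15am at or after Outreach Demo ends 8:45am → clear.
Safety Review: starts 12:30pm at or after Outreach Demo ends 8:45am → clear.
Pricing Sync: starts 4:00pm at or after Outreach Demo ends 8:45am → clear.
Onboarding Sync: starts 5:00pm at or after Outreach Demo ends 8:45am → clear.
Architecture Check-in: starts 6:30pm at or after Outreach Demo ends 8:45am → clear.
Outreach Huddle: starts 8:00pm at or after Outreach Demo ends 8:45am → clear.
Outreach Demo overlaps Vendor Sync.

Yes — it overlaps Vendor Sync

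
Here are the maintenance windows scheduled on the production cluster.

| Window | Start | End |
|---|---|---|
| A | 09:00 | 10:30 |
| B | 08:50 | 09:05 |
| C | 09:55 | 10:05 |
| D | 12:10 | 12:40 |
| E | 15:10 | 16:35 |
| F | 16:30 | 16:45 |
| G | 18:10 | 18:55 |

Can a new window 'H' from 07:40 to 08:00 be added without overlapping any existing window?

Yes — the slot is free

B: starts 08:50 at or after H ends 08:00 → clear.
A: starts 09:00 at or after H ends 08:00 → clear.
C: starts 09:55 at or after H ends 08:00 → clear.
D: starts 12:10 at or after H ends 08:00 → clear.
E: starts 15:10 at or after H ends 08:00 → clear.
F: starts 16:30 at or after H ends 08:00 → clear.
G: starts 18:10 at or after H ends 08:00 → clear.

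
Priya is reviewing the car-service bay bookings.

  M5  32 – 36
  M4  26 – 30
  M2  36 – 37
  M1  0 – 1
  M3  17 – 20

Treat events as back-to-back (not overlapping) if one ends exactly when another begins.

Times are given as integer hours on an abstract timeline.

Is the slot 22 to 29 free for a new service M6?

No — it overlaps M4

M1: ends 1 at or before M6 starts 22 → clear.
M3: ends 20 at or before M6 starts 22 → clear.
M4: starts 26 before M6 ends 29, and ends 30 after M6 starts 22 → overlap.
M5: starts 32 at or after M6 ends 29 → clear.
M2: starts 36 at or after M6 ends 29 → clear.
M6 overlaps M4.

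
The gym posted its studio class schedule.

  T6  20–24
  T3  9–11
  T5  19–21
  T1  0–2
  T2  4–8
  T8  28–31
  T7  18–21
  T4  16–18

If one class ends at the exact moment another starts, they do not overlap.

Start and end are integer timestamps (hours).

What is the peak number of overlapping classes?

3

Sweep the timeline, counting +1 at each start and −1 at each end (ends before starts at a tie):
0 start T1 → 1
2 end T1 → 0
4 start T2 → 1
8 end T2 → 0
9 start T3 → 1
11 end T3 → 0
16 start T4 → 1
18 end T4 → 0
18 start T7 → 1
19 start T5 → 2
20 start T6 → 3
21 end T5 → 2
21 end T7 → 1
24 end T6 → 0
28 start T8 → 1
31 end T8 → 0
Peak is 3, at 20 (T5, T6, T7).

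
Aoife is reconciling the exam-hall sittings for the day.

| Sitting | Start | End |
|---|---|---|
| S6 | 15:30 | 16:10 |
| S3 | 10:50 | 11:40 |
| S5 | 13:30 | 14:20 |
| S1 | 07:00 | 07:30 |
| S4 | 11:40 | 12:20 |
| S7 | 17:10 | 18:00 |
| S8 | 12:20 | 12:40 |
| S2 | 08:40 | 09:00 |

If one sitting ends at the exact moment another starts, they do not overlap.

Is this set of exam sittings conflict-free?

Yes

Sorted by start: S1, S2, S3, S4, S8, S5, S6, S7.
S2 starts after S1 ends, so nothing later overlaps S1 either.
S3 starts after S2 ends, so nothing later overlaps S2 either.
S4 starts exactly when S3 ends (back-to-back, no overlap), so nothing later overlaps S3 either.
S8 starts exactly when S4 ends (back-to-back, no overlap), so nothing later overlaps S4 either.
S5 starts after S8 ends, so nothing later overlaps S8 either.
S6 starts after S5 ends, so nothing later overlaps S5 either.
S7 starts after S6 ends.
Every pair is clear; the schedule has no overlaps.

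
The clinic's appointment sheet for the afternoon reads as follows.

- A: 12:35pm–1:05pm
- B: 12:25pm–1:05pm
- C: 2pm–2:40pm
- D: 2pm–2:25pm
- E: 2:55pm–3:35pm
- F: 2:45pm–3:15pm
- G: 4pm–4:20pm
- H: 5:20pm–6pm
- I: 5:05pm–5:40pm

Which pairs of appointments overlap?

Sorted by start: B, A, C, D, F, E, G, I, H.
A starts before B ends → B and A overlap.
C starts after B ends, so nothing later overlaps B either.
C starts after A ends, so nothing later overlaps A either.
D starts before C ends → C and D overlap.
F starts after C ends, so nothing later overlaps C either.
F starts after D ends, so nothing later overlaps D either.
E starts before F ends → F and E overlap.
G starts after F ends, so nothing later overlaps F either.
G starts after E ends, so nothing later overlaps E either.
I starts after G ends, so nothing later overlaps G either.
H starts before I ends → I and H overlap.

A & B, C & D, E & F, H & I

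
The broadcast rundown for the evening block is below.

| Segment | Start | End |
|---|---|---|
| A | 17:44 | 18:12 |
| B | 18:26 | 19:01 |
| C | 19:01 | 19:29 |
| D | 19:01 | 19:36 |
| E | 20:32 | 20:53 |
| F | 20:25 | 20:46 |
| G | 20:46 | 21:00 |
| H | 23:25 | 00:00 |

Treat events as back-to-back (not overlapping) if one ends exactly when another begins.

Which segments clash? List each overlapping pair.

Sorted by start: A, B, C, D, F, E, G, H.
B starts after A ends — done with A.
C starts exactly when B ends (back-to-back, no overlap) — done with B.
D starts before C ends → C and D overlap.
F starts after C ends — done with C.
F starts after D ends — done with D.
E starts before F ends → F and E overlap.
G starts exactly when F ends (back-to-back, no overlap) — done with F.
G starts before E ends → E and G overlap.
H starts after E ends.
H starts after G ends.

C & D, E & F, E & G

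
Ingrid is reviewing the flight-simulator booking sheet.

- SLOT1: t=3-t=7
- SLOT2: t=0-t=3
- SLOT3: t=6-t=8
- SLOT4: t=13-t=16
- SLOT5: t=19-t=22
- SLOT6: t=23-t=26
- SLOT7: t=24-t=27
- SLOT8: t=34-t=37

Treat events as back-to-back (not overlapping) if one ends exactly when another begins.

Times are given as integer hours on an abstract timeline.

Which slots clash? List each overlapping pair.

SLOT1 & SLOT3, SLOT6 & SLOT7

Check each pair: they overlap iff neither finishes before the other starts.
Sorted by start: SLOT2, SLOT1, SLOT3, SLOT4, SLOT5, SLOT6, SLOT7, SLOT8.
SLOT1 starts exactly when SLOT2 ends (back-to-back, no overlap) — done with SLOT2.
SLOT3 starts before SLOT1 ends → SLOT1 and SLOT3 overlap.
SLOT4 starts after SLOT1 ends — done with SLOT1.
SLOT4 starts after SLOT3 ends — done with SLOT3.
SLOT5 starts after SLOT4 ends — done with SLOT4.
SLOT6 starts after SLOT5 ends — done with SLOT5.
SLOT7 starts before SLOT6 ends → SLOT6 and SLOT7 overlap.
SLOT8 starts after SLOT6 ends.
SLOT8 starts after SLOT7 ends.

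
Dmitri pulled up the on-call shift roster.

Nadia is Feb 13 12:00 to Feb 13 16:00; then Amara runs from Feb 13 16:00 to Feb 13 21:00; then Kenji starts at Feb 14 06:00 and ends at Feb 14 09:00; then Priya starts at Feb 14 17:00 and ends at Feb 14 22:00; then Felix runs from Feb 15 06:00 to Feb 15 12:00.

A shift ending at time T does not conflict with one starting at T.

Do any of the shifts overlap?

No

Check each pair: they overlap iff neither finishes before the other starts.
Sorted by start: Nadia, Amara, Kenji, Priya, Felix.
Amara starts exactly when Nadia ends (back-to-back, no overlap), so Nadia has no further overlaps.
Kenji starts after Amara ends, so Amara has no further overlaps.
Priya starts after Kenji ends, so Kenji has no further overlaps.
Felix starts after Priya ends.
Every pair is clear; the schedule has no overlaps.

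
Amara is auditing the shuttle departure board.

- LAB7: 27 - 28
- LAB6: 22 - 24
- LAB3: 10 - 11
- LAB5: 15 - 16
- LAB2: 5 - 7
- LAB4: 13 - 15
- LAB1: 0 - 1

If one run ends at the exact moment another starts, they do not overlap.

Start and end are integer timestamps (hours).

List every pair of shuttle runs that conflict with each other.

no conflicts

Sorted by start: LAB1, LAB2, LAB3, LAB4, LAB5, LAB6, LAB7.
LAB2 starts after LAB1 ends; LAB1 is clear from here.
LAB3 starts after LAB2 ends; LAB2 is clear from here.
LAB4 starts after LAB3 ends; LAB3 is clear from here.
LAB5 starts exactly when LAB4 ends (back-to-back, no overlap); LAB4 is clear from here.
LAB6 starts after LAB5 ends; LAB5 is clear from here.
LAB7 starts after LAB6 ends.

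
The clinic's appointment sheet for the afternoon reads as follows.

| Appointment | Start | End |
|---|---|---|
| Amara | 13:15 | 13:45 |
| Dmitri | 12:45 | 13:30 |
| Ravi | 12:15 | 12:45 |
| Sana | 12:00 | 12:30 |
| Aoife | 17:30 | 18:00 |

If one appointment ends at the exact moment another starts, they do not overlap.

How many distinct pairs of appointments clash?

Sorted by start: Sana, Ravi, Dmitri, Amara, Aoife.
Ravi starts before Sana ends → Sana and Ravi overlap.
Dmitri starts after Sana ends, so nothing later overlaps Sana either.
Dmitri starts exactly when Ravi ends (back-to-back, no overlap), so nothing later overlaps Ravi either.
Amara starts before Dmitri ends → Dmitri and Amara overlap.
Aoife starts after Dmitri ends.
Aoife starts after Amara ends.
Overlapping pairs: Amara & Dmitri, Ravi & Sana — 2 in total.

2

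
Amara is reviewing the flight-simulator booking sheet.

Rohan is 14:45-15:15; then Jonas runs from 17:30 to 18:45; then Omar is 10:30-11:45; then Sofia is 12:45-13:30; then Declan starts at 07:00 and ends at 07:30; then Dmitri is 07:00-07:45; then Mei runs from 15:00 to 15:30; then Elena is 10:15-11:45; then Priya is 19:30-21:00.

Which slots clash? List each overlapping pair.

Check each pair: they overlap iff neither finishes before the other starts.
Sorted by start: Declan, Dmitri, Elena, Omar, Sofia, Rohan, Mei, Jonas, Priya.
Dmitri starts before Declan ends → Declan and Dmitri overlap.
Elena starts after Declan ends — done with Declan.
Elena starts after Dmitri ends — done with Dmitri.
Omar starts before Elena ends → Elena and Omar overlap.
Sofia starts after Elena ends — done with Elena.
Sofia starts after Omar ends — done with Omar.
Rohan starts after Sofia ends — done with Sofia.
Mei starts before Rohan ends → Rohan and Mei overlap.
Jonas starts after Rohan ends — done with Rohan.
Jonas starts after Mei ends — done with Mei.
Priya starts after Jonas ends.

Declan & Dmitri, Elena & Omar, Mei & Rohan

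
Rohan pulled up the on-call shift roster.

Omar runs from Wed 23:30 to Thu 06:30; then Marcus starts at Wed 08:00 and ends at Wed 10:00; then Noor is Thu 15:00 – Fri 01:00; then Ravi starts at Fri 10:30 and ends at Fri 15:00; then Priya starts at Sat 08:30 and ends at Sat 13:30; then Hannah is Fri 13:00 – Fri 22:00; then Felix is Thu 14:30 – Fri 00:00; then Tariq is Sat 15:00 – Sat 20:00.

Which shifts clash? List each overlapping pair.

Sorted by start: Marcus, Omar, Felix, Noor, Ravi, Hannah, Priya, Tariq.
Omar starts after Marcus ends; Marcus is clear from here.
Felix starts after Omar ends; Omar is clear from here.
Noor starts before Felix ends → Felix and Noor overlap.
Ravi starts after Felix ends; Felix is clear from here.
Ravi starts after Noor ends; Noor is clear from here.
Hannah starts before Ravi ends → Ravi and Hannah overlap.
Priya starts after Ravi ends; Ravi is clear from here.
Priya starts after Hannah ends; Hannah is clear from here.
Tariq starts after Priya ends.

Felix & Noor, Hannah & Ravi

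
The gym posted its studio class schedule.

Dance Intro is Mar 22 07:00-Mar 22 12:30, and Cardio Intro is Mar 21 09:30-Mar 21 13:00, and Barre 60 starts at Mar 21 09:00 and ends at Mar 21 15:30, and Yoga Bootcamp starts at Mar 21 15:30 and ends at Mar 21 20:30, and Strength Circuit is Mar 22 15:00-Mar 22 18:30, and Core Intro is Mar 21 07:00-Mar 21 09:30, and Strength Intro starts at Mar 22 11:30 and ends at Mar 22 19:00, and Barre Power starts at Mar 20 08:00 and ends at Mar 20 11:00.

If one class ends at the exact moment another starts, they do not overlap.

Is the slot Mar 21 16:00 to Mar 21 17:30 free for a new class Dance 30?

Barre Power: ends Mar 20 11:00 at or before Dance 30 starts Mar 21 16:00 → clear.
Core Intro: ends Mar 21 09:30 at or before Dance 30 starts Mar 21 16:00 → clear.
Barre 60: ends Mar 21 15:30 at or before Dance 30 starts Mar 21 16:00 → clear.
Cardio Intro: ends Mar 21 13:00 at or before Dance 30 starts Mar 21 16:00 → clear.
Yoga Bootcamp: starts Mar 21 15:30 before Dance 30 ends Mar 21 17:30, and ends Mar 21 20:30 after Dance 30 starts Mar 21 16:00 → overlap.
Dance Intro: starts Mar 22 07:00 at or after Dance 30 ends Mar 21 17:30 → clear.
Strength Intro: starts Mar 22 11:30 at or after Dance 30 ends Mar 21 17:30 → clear.
Strength Circuit: starts Mar 22 15:00 at or after Dance 30 ends Mar 21 17:30 → clear.
Dance 30 overlaps Yoga Bootcamp.

No — it overlaps Yoga Bootcamp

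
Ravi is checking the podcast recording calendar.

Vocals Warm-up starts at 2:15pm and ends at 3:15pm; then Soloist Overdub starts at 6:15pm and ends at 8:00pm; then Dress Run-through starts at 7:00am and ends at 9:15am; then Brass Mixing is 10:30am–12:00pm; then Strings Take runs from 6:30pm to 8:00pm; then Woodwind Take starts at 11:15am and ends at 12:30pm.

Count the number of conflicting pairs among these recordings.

2

Sorted by start: Dress Run-through, Brass Mixing, Woodwind Take, Vocals Warm-up, Soloist Overdub, Strings Take.
Brass Mixing starts after Dress Run-through ends — done with Dress Run-through.
Woodwind Take starts before Brass Mixing ends → Brass Mixing and Woodwind Take overlap.
Vocals Warm-up starts after Brass Mixing ends — done with Brass Mixing.
Vocals Warm-up starts after Woodwind Take ends — done with Woodwind Take.
Soloist Overdub starts after Vocals Warm-up ends — done with Vocals Warm-up.
Strings Take starts before Soloist Overdub ends → Soloist Overdub and Strings Take overlap.
Overlapping pairs: Brass Mixing & Woodwind Take, Soloist Overdub & Strings Take — 2 in total.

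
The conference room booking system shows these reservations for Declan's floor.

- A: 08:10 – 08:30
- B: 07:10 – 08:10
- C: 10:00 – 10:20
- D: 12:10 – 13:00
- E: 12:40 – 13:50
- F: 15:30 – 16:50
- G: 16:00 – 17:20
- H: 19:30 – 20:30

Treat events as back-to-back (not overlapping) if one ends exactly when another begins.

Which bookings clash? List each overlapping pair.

D & E, F & G

Sorted by start: B, A, C, D, E, F, G, H.
A starts exactly when B ends (back-to-back, no overlap), so nothing later overlaps B either.
C starts after A ends, so nothing later overlaps A either.
D starts after C ends, so nothing later overlaps C either.
E starts before D ends → D and E overlap.
F starts after D ends, so nothing later overlaps D either.
F starts after E ends, so nothing later overlaps E either.
G starts before F ends → F and G overlap.
H starts after F ends.
H starts after G ends.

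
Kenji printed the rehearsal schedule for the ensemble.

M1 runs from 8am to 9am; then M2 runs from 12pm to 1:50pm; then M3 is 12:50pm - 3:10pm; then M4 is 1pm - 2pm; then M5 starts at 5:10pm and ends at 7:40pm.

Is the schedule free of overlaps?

No

Check each pair: they overlap iff neither finishes before the other starts.
Sorted by start: M1, M2, M3, M4, M5.
M2 starts after M1 ends; M1 is clear from here.
M3 starts before M2 ends → M2 and M3 overlap.
That's a conflict, so the schedule is not conflict-free.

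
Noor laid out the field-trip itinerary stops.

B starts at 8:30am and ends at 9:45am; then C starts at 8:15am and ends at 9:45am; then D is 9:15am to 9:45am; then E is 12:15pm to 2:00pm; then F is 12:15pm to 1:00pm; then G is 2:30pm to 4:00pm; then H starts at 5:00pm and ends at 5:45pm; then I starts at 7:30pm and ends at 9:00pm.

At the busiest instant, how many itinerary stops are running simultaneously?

3

Sort all start/end points and keep a running count:
8:15am start C → 1
8:30am start B → 2
9:15am start D → 3
9:45am end B → 2
9:45am end C → 1
9:45am end D → 0
12:15pm start E → 1
12:15pm start F → 2
1:00pm end F → 1
2:00pm end E → 0
2:30pm start G → 1
4:00pm end G → 0
5:00pm start H → 1
5:45pm end H → 0
7:30pm start I → 1
9:00pm end I → 0
Peak is 3, at 9:15am (B, C, D).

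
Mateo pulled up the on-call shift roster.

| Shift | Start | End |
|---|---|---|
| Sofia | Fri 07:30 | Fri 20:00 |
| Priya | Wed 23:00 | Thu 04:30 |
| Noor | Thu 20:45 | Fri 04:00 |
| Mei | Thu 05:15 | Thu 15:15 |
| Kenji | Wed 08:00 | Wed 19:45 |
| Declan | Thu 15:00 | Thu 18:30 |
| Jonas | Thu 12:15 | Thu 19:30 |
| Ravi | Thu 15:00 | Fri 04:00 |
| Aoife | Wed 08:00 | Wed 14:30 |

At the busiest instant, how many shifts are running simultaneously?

Sort all start/end points and keep a running count:
Wed 08:00 start Aoife → 1
Wed 08:00 start Kenji → 2
Wed 14:30 end Aoife → 1
Wed 19:45 end Kenji → 0
Wed 23:00 start Priya → 1
Thu 04:30 end Priya → 0
Thu 05:15 start Mei → 1
Thu 12:15 start Jonas → 2
Thu 15:00 start Declan → 3
Thu 15:00 start Ravi → 4
Thu 15:15 end Mei → 3
Thu 18:30 end Declan → 2
Thu 19:30 end Jonas → 1
Thu 20:45 start Noor → 2
Fri 04:00 end Noor → 1
Fri 04:00 end Ravi → 0
Fri 07:30 start Sofia → 1
Fri 20:00 end Sofia → 0
Peak is 4, at Thu 15:00 (Declan, Jonas, Mei, Ravi).

4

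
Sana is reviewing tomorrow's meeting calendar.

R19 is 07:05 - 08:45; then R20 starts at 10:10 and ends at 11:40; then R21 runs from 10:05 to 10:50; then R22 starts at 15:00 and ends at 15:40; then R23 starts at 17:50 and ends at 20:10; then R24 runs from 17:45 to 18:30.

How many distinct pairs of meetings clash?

2

Check each pair: they overlap iff neither finishes before the other starts.
Sorted by start: R19, R21, R20, R22, R24, R23.
R21 starts after R19 ends — done with R19.
R20 starts before R21 ends → R21 and R20 overlap.
R22 starts after R21 ends — done with R21.
R22 starts after R20 ends — done with R20.
R24 starts after R22 ends — done with R22.
R23 starts before R24 ends → R24 and R23 overlap.
Overlapping pairs: R20 & R21, R23 & R24 — 2 in total.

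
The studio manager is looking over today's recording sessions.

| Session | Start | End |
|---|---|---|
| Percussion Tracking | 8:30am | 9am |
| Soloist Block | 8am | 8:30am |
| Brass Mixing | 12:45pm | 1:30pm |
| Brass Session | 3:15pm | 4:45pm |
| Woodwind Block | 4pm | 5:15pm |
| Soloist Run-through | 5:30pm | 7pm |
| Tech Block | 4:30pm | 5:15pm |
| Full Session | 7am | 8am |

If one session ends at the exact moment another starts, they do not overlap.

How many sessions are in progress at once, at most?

Sweep the timeline, counting +1 at each start and −1 at each end (ends before starts at a tie):
7am start Full Session → 1
8am end Full Session → 0
8am start Soloist Block → 1
8:30am end Soloist Block → 0
8:30am start Percussion Tracking → 1
9am end Percussion Tracking → 0
12:45pm start Brass Mixing → 1
1:30pm end Brass Mixing → 0
3:15pm start Brass Session → 1
4pm start Woodwind Block → 2
4:30pm start Tech Block → 3
4:45pm end Brass Session → 2
5:15pm end Tech Block → 1
5:15pm end Woodwind Block → 0
5:30pm start Soloist Run-through → 1
7pm end Soloist Run-through → 0
Peak is 3, at 4:30pm (Brass Session, Tech Block, Woodwind Block).

3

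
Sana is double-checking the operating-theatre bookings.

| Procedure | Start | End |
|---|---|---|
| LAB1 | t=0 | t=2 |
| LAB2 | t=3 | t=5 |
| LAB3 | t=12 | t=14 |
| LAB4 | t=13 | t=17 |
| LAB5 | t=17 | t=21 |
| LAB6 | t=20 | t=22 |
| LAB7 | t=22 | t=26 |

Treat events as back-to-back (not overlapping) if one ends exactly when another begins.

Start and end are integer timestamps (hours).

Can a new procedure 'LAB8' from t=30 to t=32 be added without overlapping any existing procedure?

Yes — the slot is free

LAB1: ends t=2 at or before LAB8 starts t=30 → clear.
LAB2: ends t=5 at or before LAB8 starts t=30 → clear.
LAB3: ends t=14 at or before LAB8 starts t=30 → clear.
LAB4: ends t=17 at or before LAB8 starts t=30 → clear.
LAB5: ends t=21 at or before LAB8 starts t=30 → clear.
LAB6: ends t=22 at or before LAB8 starts t=30 → clear.
LAB7: ends t=26 at or before LAB8 starts t=30 → clear.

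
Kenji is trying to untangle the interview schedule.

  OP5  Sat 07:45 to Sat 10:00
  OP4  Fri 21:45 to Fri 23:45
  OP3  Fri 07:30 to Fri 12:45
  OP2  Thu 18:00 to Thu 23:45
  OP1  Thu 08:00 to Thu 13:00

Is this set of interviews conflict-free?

Sorted by start: OP1, OP2, OP3, OP4, OP5.
OP2 starts after OP1 ends; OP1 is clear from here.
OP3 starts after OP2 ends; OP2 is clear from here.
OP4 starts after OP3 ends; OP3 is clear from here.
OP5 starts after OP4 ends.
Every pair is clear; the schedule has no overlaps.

Yes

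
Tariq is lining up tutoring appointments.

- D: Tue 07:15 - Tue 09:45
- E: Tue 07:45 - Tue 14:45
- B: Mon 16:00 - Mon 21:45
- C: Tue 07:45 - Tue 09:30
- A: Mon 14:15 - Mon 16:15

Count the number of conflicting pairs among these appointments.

4

Two intervals overlap when each starts before the other ends.
Sorted by start: A, B, D, C, E.
B starts before A ends → A and B overlap.
D starts after A ends — done with A.
D starts after B ends — done with B.
C starts before D ends → D and C overlap.
E starts before D ends → D and E overlap.
E starts before C ends → C and E overlap.
Overlapping pairs: A & B, C & D, C & E, D & E — 4 in total.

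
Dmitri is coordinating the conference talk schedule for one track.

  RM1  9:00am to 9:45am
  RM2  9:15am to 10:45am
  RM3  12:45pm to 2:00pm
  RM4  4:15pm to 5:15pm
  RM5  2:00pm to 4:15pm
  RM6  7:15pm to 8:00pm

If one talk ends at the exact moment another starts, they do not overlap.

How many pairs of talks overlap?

1

Check each pair: they overlap iff neither finishes before the other starts.
Sorted by start: RM1, RM2, RM3, RM5, RM4, RM6.
RM2 starts before RM1 ends → RM1 and RM2 overlap.
RM3 starts after RM1 ends; RM1 is clear from here.
RM3 starts after RM2 ends; RM2 is clear from here.
RM5 starts exactly when RM3 ends (back-to-back, no overlap); RM3 is clear from here.
RM4 starts exactly when RM5 ends (back-to-back, no overlap); RM5 is clear from here.
RM6 starts after RM4 ends.
Overlapping pairs: RM1 & RM2 — 1 in total.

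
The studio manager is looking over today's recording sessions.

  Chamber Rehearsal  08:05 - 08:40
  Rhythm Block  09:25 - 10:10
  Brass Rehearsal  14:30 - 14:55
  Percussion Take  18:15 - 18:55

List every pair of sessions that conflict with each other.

no conflicts

Two intervals overlap when each starts before the other ends.
Sorted by start: Chamber Rehearsal, Rhythm Block, Brass Rehearsal, Percussion Take.
Rhythm Block starts after Chamber Rehearsal ends, so nothing later overlaps Chamber Rehearsal either.
Brass Rehearsal starts after Rhythm Block ends, so nothing later overlaps Rhythm Block either.
Percussion Take starts after Brass Rehearsal ends.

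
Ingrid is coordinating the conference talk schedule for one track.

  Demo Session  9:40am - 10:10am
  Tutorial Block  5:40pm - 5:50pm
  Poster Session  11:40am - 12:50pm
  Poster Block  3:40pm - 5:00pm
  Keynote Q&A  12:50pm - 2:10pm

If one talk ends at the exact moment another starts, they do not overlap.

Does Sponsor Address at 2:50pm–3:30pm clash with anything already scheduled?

Demo Session: ends 10:10am at or before Sponsor Address starts 2:50pm → clear.
Poster Session: ends 12:50pm at or before Sponsor Address starts 2:50pm → clear.
Keynote Q&A: ends 2:10pm at or before Sponsor Address starts 2:50pm → clear.
Poster Block: starts 3:40pm at or after Sponsor Address ends 3:30pm → clear.
Tutorial Block: starts 5:40pm at or after Sponsor Address ends 3:30pm → clear.

No — it doesn't clash with anything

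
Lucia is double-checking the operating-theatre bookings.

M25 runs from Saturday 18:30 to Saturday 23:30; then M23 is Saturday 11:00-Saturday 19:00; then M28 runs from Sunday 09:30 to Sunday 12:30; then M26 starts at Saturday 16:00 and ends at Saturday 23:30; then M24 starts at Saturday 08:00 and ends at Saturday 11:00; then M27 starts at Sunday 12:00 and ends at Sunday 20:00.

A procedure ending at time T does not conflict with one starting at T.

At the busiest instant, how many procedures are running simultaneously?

Sweep the timeline, counting +1 at each start and −1 at each end (ends before starts at a tie):
Saturday 08:00 start M24 → 1
Saturday 11:00 end M24 → 0
Saturday 11:00 start M23 → 1
Saturday 16:00 start M26 → 2
Saturday 18:30 start M25 → 3
Saturday 19:00 end M23 → 2
Saturday 23:30 end M25 → 1
Saturday 23:30 end M26 → 0
Sunday 09:30 start M28 → 1
Sunday 12:00 start M27 → 2
Sunday 12:30 end M28 → 1
Sunday 20:00 end M27 → 0
Peak is 3, at Saturday 18:30 (M23, M25, M26).

3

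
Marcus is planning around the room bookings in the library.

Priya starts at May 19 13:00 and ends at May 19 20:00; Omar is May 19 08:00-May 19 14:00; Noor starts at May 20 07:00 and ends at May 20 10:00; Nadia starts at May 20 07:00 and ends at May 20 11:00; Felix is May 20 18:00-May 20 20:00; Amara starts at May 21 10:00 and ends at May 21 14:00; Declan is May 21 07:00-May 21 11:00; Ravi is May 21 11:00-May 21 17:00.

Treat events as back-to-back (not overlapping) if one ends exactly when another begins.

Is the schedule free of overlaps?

Two intervals overlap when each starts before the other ends.
Sorted by start: Omar, Priya, Noor, Nadia, Felix, Declan, Amara, Ravi.
Priya starts before Omar ends → Omar and Priya overlap.
That's a conflict, so the schedule is not conflict-free.

No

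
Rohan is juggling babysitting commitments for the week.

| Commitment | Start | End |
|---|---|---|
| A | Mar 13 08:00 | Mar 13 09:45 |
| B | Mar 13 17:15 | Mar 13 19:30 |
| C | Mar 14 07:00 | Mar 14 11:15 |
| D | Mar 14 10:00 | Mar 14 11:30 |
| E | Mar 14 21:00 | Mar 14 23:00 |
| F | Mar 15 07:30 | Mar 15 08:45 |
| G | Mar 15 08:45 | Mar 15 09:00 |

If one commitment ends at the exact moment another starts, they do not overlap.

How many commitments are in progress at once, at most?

2

Sort all start/end points and keep a running count:
Mar 13 08:00 start A → 1
Mar 13 09:45 end A → 0
Mar 13 17:15 start B → 1
Mar 13 19:30 end B → 0
Mar 14 07:00 start C → 1
Mar 14 10:00 start D → 2
Mar 14 11:15 end C → 1
Mar 14 11:30 end D → 0
Mar 14 21:00 start E → 1
Mar 14 23:00 end E → 0
Mar 15 07:30 start F → 1
Mar 15 08:45 end F → 0
Mar 15 08:45 start G → 1
Mar 15 09:00 end G → 0
Peak is 2, at Mar 14 10:00 (C, D).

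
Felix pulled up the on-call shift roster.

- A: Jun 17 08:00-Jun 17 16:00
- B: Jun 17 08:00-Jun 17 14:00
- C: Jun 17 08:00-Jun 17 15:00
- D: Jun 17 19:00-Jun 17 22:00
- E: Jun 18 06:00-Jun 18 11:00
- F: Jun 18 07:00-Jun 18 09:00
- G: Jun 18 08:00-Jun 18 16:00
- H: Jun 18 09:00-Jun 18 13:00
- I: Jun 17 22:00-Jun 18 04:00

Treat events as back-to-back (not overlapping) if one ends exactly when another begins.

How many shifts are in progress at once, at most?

3

Walk through starts and ends in time order (an end at T is processed before a start at T):
Jun 17 08:00 start A → 1
Jun 17 08:00 start B → 2
Jun 17 08:00 start C → 3
Jun 17 14:00 end B → 2
Jun 17 15:00 end C → 1
Jun 17 16:00 end A → 0
Jun 17 19:00 start D → 1
Jun 17 22:00 end D → 0
Jun 17 22:00 start I → 1
Jun 18 04:00 end I → 0
Jun 18 06:00 start E → 1
Jun 18 07:00 start F → 2
Jun 18 08:00 start G → 3
Jun 18 09:00 end F → 2
Jun 18 09:00 start H → 3
Jun 18 11:00 end E → 2
Jun 18 13:00 end H → 1
Jun 18 16:00 end G → 0
Peak is 3, at Jun 17 08:00 (A, B, C).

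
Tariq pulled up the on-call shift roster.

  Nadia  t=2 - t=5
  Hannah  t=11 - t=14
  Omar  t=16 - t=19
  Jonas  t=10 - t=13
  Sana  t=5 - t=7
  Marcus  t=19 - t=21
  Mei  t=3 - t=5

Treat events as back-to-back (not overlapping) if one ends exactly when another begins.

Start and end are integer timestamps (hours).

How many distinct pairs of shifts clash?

2

Sorted by start: Nadia, Mei, Sana, Jonas, Hannah, Omar, Marcus.
Mei starts before Nadia ends → Nadia and Mei overlap.
Sana starts exactly when Nadia ends (back-to-back, no overlap); Nadia is clear from here.
Sana starts exactly when Mei ends (back-to-back, no overlap); Mei is clear from here.
Jonas starts after Sana ends; Sana is clear from here.
Hannah starts before Jonas ends → Jonas and Hannah overlap.
Omar starts after Jonas ends; Jonas is clear from here.
Omar starts after Hannah ends; Hannah is clear from here.
Marcus starts exactly when Omar ends (back-to-back, no overlap).
Overlapping pairs: Hannah & Jonas, Mei & Nadia — 2 in total.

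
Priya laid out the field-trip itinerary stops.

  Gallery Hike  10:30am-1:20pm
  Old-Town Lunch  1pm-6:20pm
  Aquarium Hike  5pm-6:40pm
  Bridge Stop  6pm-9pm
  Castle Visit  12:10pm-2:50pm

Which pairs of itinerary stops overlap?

Aquarium Hike & Bridge Stop, Aquarium Hike & Old-Town Lunch, Bridge Stop & Old-Town Lunch, Castle Visit & Gallery Hike, Castle Visit & Old-Town Lunch, Gallery Hike & Old-Town Lunch

Two intervals overlap when each starts before the other ends.
Sorted by start: Gallery Hike, Castle Visit, Old-Town Lunch, Aquarium Hike, Bridge Stop.
Castle Visit starts before Gallery Hike ends → Gallery Hike and Castle Visit overlap.
Old-Town Lunch starts before Gallery Hike ends → Gallery Hike and Old-Town Lunch overlap.
Aquarium Hike starts after Gallery Hike ends, so Gallery Hike has no further overlaps.
Old-Town Lunch starts before Castle Visit ends → Castle Visit and Old-Town Lunch overlap.
Aquarium Hike starts after Castle Visit ends, so Castle Visit has no further overlaps.
Aquarium Hike starts before Old-Town Lunch ends → Old-Town Lunch and Aquarium Hike overlap.
Bridge Stop starts before Old-Town Lunch ends → Old-Town Lunch and Bridge Stop overlap.
Bridge Stop starts before Aquarium Hike ends → Aquarium Hike and Bridge Stop overlap.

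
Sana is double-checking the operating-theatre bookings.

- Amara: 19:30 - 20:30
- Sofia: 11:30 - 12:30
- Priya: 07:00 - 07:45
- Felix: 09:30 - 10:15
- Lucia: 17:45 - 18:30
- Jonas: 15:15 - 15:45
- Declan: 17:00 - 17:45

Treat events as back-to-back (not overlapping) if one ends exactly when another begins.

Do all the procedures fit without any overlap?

Sorted by start: Priya, Felix, Sofia, Jonas, Declan, Lucia, Amara.
Felix starts after Priya ends, so nothing later overlaps Priya either.
Sofia starts after Felix ends, so nothing later overlaps Felix either.
Jonas starts after Sofia ends, so nothing later overlaps Sofia either.
Declan starts after Jonas ends, so nothing later overlaps Jonas either.
Lucia starts exactly when Declan ends (back-to-back, no overlap), so nothing later overlaps Declan either.
Amara starts after Lucia ends.
Every pair is clear; the schedule has no overlaps.

Yes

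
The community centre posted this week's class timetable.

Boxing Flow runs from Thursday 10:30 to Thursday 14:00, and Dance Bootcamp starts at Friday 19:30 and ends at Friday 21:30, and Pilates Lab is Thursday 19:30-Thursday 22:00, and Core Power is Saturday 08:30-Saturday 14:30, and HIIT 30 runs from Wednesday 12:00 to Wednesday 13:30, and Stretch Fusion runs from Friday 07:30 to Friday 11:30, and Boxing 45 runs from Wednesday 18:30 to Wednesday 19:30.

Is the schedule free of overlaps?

Yes

Check each pair: they overlap iff neither finishes before the other starts.
Sorted by start: HIIT 30, Boxing 45, Boxing Flow, Pilates Lab, Stretch Fusion, Dance Bootcamp, Core Power.
Boxing 45 starts after HIIT 30 ends, so HIIT 30 has no further overlaps.
Boxing Flow starts after Boxing 45 ends, so Boxing 45 has no further overlaps.
Pilates Lab starts after Boxing Flow ends, so Boxing Flow has no further overlaps.
Stretch Fusion starts after Pilates Lab ends, so Pilates Lab has no further overlaps.
Dance Bootcamp starts after Stretch Fusion ends, so Stretch Fusion has no further overlaps.
Core Power starts after Dance Bootcamp ends.
Every pair is clear; the schedule has no overlaps.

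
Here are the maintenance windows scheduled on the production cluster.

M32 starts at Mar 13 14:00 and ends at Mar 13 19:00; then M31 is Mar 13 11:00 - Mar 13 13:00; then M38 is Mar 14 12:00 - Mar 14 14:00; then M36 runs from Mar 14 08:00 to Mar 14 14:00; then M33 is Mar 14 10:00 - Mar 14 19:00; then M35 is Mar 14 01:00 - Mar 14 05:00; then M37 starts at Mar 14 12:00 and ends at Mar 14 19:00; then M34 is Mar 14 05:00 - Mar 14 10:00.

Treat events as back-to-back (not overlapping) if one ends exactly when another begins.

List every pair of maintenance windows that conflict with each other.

M33 & M36, M33 & M37, M33 & M38, M34 & M36, M36 & M37, M36 & M38, M37 & M38

Sorted by start: M31, M32, M35, M34, M36, M33, M37, M38.
M32 starts after M31 ends — done with M31.
M35 starts after M32 ends — done with M32.
M34 starts exactly when M35 ends (back-to-back, no overlap) — done with M35.
M36 starts before M34 ends → M34 and M36 overlap.
M33 starts exactly when M34 ends (back-to-back, no overlap) — done with M34.
M33 starts before M36 ends → M36 and M33 overlap.
M37 starts before M36 ends → M36 and M37 overlap.
M38 starts before M36 ends → M36 and M38 overlap.
M37 starts before M33 ends → M33 and M37 overlap.
M38 starts before M33 ends → M33 and M38 overlap.
M38 starts before M37 ends → M37 and M38 overlap.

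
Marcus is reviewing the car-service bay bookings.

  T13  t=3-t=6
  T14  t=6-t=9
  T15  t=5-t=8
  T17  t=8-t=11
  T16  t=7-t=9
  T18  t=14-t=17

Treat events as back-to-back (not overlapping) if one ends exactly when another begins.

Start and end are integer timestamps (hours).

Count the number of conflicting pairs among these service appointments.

Sorted by start: T13, T15, T14, T16, T17, T18.
T15 starts before T13 ends → T13 and T15 overlap.
T14 starts exactly when T13 ends (back-to-back, no overlap); T13 is clear from here.
T14 starts before T15 ends → T15 and T14 overlap.
T16 starts before T15 ends → T15 and T16 overlap.
T17 starts exactly when T15 ends (back-to-back, no overlap); T15 is clear from here.
T16 starts before T14 ends → T14 and T16 overlap.
T17 starts before T14 ends → T14 and T17 overlap.
T18 starts after T14 ends.
T17 starts before T16 ends → T16 and T17 overlap.
T18 starts after T16 ends.
T18 starts after T17 ends.
Overlapping pairs: T13 & T15, T14 & T15, T14 & T16, T14 & T17, T15 & T16, T16 & T17 — 6 in total.

6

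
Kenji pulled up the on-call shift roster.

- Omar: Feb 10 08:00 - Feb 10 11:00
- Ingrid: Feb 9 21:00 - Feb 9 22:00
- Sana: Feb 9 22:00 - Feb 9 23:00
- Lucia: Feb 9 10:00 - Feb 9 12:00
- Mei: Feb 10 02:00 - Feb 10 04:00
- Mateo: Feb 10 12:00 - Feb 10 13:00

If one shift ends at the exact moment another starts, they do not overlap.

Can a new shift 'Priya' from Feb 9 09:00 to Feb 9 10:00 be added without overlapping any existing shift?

Lucia: starts Feb 9 10:00 at or after Priya ends Feb 9 10:00 → clear.
Ingrid: starts Feb 9 21:00 at or after Priya ends Feb 9 10:00 → clear.
Sana: starts Feb 9 22:00 at or after Priya ends Feb 9 10:00 → clear.
Mei: starts Feb 10 02:00 at or after Priya ends Feb 9 10:00 → clear.
Omar: starts Feb 10 08:00 at or after Priya ends Feb 9 10:00 → clear.
Mateo: starts Feb 10 12:00 at or after Priya ends Feb 9 10:00 → clear.

Yes — the slot is free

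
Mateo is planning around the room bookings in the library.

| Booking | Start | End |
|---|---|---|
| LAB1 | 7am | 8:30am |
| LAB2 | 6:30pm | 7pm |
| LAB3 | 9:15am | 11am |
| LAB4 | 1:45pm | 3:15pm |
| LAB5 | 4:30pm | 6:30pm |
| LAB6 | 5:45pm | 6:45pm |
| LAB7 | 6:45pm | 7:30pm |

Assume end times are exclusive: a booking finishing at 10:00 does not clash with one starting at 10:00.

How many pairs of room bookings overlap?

Sorted by start: LAB1, LAB3, LAB4, LAB5, LAB6, LAB2, LAB7.
LAB3 starts after LAB1 ends; LAB1 is clear from here.
LAB4 starts after LAB3 ends; LAB3 is clear from here.
LAB5 starts after LAB4 ends; LAB4 is clear from here.
LAB6 starts before LAB5 ends → LAB5 and LAB6 overlap.
LAB2 starts exactly when LAB5 ends (back-to-back, no overlap); LAB5 is clear from here.
LAB2 starts before LAB6 ends → LAB6 and LAB2 overlap.
LAB7 starts exactly when LAB6 ends (back-to-back, no overlap).
LAB7 starts before LAB2 ends → LAB2 and LAB7 overlap.
Overlapping pairs: LAB2 & LAB6, LAB2 & LAB7, LAB5 & LAB6 — 3 in total.

3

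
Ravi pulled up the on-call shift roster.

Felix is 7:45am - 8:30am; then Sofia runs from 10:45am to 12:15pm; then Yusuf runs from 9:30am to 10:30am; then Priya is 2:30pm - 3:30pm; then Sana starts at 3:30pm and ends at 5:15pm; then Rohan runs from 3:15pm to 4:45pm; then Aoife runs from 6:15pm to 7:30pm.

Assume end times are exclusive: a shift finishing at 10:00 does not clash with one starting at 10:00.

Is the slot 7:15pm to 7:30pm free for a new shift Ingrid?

Felix: ends 8:30am at or before Ingrid starts 7:15pm → clear.
Yusuf: ends 10:30am at or before Ingrid starts 7:15pm → clear.
Sofia: ends 12:15pm at or before Ingrid starts 7:15pm → clear.
Priya: ends 3:30pm at or before Ingrid starts 7:15pm → clear.
Rohan: ends 4:45pm at or before Ingrid starts 7:15pm → clear.
Sana: ends 5:15pm at or before Ingrid starts 7:15pm → clear.
Aoife: starts 6:15pm before Ingrid ends 7:30pm, and ends 7:30pm after Ingrid starts 7:15pm → overlap.
Ingrid overlaps Aoife.

No — it overlaps Aoife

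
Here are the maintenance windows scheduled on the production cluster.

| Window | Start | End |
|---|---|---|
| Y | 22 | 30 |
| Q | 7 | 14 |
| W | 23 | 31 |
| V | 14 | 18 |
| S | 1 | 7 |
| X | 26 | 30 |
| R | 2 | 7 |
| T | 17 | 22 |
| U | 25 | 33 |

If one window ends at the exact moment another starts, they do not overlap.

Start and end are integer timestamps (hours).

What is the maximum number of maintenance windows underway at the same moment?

Sweep the timeline, counting +1 at each start and −1 at each end (ends before starts at a tie):
1 start S → 1
2 start R → 2
7 end R → 1
7 end S → 0
7 start Q → 1
14 end Q → 0
14 start V → 1
17 start T → 2
18 end V → 1
22 end T → 0
22 start Y → 1
23 start W → 2
25 start U → 3
26 start X → 4
30 end X → 3
30 end Y → 2
31 end W → 1
33 end U → 0
Peak is 4, at 26 (U, W, X, Y).

4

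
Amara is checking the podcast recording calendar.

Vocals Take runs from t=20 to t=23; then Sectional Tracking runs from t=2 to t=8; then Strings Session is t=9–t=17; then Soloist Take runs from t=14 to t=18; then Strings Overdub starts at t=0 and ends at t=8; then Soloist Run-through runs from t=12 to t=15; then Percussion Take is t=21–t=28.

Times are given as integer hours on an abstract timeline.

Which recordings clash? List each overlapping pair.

Percussion Take & Vocals Take, Sectional Tracking & Strings Overdub, Soloist Run-through & Soloist Take, Soloist Run-through & Strings Session, Soloist Take & Strings Session

Sorted by start: Strings Overdub, Sectional Tracking, Strings Session, Soloist Run-through, Soloist Take, Vocals Take, Percussion Take.
Sectional Tracking starts before Strings Overdub ends → Strings Overdub and Sectional Tracking overlap.
Strings Session starts after Strings Overdub ends — done with Strings Overdub.
Strings Session starts after Sectional Tracking ends — done with Sectional Tracking.
Soloist Run-through starts before Strings Session ends → Strings Session and Soloist Run-through overlap.
Soloist Take starts before Strings Session ends → Strings Session and Soloist Take overlap.
Vocals Take starts after Strings Session ends — done with Strings Session.
Soloist Take starts before Soloist Run-through ends → Soloist Run-through and Soloist Take overlap.
Vocals Take starts after Soloist Run-through ends — done with Soloist Run-through.
Vocals Take starts after Soloist Take ends — done with Soloist Take.
Percussion Take starts before Vocals Take ends → Vocals Take and Percussion Take overlap.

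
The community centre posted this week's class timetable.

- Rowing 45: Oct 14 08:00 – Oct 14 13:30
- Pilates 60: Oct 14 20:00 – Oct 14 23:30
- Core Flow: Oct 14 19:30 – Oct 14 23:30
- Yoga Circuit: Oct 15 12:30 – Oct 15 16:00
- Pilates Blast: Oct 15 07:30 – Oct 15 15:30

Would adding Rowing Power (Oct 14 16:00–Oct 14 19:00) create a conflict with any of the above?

No — it doesn't clash with anything

Rowing 45: ends Oct 14 13:30 at or before Rowing Power starts Oct 14 16:00 → clear.
Core Flow: starts Oct 14 19:30 at or after Rowing Power ends Oct 14 19:00 → clear.
Pilates 60: starts Oct 14 20:00 at or after Rowing Power ends Oct 14 19:00 → clear.
Pilates Blast: starts Oct 15 07:30 at or after Rowing Power ends Oct 14 19:00 → clear.
Yoga Circuit: starts Oct 15 12:30 at or after Rowing Power ends Oct 14 19:00 → clear.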